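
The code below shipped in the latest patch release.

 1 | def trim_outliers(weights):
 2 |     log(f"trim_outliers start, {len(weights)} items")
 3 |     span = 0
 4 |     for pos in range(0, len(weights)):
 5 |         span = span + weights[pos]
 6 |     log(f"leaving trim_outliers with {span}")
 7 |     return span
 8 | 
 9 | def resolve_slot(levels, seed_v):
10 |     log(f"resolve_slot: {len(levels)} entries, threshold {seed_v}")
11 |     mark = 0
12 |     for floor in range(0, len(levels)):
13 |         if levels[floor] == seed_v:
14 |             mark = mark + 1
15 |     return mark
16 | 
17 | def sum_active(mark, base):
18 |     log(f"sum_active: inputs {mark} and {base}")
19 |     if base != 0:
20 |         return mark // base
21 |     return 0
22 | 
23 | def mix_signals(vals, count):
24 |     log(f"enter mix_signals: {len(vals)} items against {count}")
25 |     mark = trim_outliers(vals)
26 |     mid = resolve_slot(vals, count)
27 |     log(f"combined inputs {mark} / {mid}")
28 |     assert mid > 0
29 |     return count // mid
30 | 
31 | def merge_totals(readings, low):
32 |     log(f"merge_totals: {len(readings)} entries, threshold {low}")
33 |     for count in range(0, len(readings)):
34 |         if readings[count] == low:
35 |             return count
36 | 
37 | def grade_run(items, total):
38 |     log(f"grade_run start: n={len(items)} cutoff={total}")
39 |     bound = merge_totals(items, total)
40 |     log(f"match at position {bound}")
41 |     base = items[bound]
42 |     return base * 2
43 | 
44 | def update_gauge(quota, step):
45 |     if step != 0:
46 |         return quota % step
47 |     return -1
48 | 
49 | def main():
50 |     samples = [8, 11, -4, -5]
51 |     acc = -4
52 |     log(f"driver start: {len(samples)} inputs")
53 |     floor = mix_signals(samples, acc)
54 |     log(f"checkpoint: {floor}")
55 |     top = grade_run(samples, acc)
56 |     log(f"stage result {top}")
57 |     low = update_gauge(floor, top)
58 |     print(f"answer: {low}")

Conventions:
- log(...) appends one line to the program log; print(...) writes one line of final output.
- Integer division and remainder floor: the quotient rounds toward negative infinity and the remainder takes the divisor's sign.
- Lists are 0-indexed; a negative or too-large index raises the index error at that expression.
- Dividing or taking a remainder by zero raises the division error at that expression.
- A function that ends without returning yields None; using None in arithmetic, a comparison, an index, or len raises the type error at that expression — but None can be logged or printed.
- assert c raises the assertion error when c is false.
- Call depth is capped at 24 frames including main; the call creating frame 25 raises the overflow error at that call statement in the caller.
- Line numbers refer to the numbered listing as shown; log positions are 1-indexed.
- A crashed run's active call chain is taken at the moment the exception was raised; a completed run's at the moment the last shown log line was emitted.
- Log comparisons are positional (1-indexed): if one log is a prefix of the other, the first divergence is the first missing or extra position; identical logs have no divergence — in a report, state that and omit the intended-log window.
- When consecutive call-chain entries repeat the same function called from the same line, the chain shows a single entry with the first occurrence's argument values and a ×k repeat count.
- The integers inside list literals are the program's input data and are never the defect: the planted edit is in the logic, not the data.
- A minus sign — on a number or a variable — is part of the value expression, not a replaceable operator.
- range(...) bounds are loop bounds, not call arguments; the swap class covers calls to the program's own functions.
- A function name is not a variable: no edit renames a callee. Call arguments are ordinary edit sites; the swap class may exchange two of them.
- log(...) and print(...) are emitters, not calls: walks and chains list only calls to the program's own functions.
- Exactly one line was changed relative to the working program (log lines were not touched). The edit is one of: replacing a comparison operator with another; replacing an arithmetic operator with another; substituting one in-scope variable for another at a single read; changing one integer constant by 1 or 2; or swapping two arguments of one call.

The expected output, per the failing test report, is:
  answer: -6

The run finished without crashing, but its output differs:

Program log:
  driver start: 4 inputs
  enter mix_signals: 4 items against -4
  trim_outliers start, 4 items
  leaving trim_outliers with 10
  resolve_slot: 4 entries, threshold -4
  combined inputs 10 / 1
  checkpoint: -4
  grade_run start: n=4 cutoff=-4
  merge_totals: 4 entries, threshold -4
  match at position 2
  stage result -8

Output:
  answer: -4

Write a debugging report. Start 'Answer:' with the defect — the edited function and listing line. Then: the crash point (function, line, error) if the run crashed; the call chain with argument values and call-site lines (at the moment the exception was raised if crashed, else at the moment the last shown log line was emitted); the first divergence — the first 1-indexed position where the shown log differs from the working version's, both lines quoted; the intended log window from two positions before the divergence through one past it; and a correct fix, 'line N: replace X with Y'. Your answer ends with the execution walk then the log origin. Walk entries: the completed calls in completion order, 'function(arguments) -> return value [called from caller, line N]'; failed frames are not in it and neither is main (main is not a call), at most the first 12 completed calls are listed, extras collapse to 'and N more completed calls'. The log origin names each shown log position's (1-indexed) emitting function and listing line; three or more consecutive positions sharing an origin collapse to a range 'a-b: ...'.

Answer: the defect is in mix_signals at line 29.
The tell: At log position 7 the runs split — shown 'checkpoint: -4', but the working version logs 'checkpoint: 10'.
Call chain: main.
First divergence: at position 7 the run shows 'checkpoint: -4' where the working version logs 'checkpoint: 10'.
Intended log window:
  5: resolve_slot: 4 entries, threshold -4
  6: combined inputs 10 / 1
  7: checkpoint: 10
  8: grade_run start: n=4 cutoff=-4
Execution walk:
  trim_outliers([8, 11, -4, -5]) -> 10  [called from mix_signals, line 25]
  resolve_slot([8, 11, -4, -5], -4) -> 1  [called from mix_signals, line 26]
  mix_signals([8, 11, -4, -5], -4) -> -4  [called from main, line 53]
  merge_totals([8, 11, -4, -5], -4) -> 2  [called from grade_run, line 39]
  grade_run([8, 11, -4, -5], -4) -> -8  [called from main, line 55]
  update_gauge(-4, -8) -> -4  [called from main, line 57]
Log line origins:
  1: from main, line 52
  2: from mix_signals, line 24
  3: from trim_outliers, line 2
  4: from trim_outliers, line 6
  5: from resolve_slot, line 10
  6: from mix_signals, line 27
  7: from main, line 54
  8: from grade_run, line 38
  9: from merge_totals, line 32
  10: from grade_run, line 40
  11: from main, line 56
A correct fix: line 29: replace `count` with `mark`.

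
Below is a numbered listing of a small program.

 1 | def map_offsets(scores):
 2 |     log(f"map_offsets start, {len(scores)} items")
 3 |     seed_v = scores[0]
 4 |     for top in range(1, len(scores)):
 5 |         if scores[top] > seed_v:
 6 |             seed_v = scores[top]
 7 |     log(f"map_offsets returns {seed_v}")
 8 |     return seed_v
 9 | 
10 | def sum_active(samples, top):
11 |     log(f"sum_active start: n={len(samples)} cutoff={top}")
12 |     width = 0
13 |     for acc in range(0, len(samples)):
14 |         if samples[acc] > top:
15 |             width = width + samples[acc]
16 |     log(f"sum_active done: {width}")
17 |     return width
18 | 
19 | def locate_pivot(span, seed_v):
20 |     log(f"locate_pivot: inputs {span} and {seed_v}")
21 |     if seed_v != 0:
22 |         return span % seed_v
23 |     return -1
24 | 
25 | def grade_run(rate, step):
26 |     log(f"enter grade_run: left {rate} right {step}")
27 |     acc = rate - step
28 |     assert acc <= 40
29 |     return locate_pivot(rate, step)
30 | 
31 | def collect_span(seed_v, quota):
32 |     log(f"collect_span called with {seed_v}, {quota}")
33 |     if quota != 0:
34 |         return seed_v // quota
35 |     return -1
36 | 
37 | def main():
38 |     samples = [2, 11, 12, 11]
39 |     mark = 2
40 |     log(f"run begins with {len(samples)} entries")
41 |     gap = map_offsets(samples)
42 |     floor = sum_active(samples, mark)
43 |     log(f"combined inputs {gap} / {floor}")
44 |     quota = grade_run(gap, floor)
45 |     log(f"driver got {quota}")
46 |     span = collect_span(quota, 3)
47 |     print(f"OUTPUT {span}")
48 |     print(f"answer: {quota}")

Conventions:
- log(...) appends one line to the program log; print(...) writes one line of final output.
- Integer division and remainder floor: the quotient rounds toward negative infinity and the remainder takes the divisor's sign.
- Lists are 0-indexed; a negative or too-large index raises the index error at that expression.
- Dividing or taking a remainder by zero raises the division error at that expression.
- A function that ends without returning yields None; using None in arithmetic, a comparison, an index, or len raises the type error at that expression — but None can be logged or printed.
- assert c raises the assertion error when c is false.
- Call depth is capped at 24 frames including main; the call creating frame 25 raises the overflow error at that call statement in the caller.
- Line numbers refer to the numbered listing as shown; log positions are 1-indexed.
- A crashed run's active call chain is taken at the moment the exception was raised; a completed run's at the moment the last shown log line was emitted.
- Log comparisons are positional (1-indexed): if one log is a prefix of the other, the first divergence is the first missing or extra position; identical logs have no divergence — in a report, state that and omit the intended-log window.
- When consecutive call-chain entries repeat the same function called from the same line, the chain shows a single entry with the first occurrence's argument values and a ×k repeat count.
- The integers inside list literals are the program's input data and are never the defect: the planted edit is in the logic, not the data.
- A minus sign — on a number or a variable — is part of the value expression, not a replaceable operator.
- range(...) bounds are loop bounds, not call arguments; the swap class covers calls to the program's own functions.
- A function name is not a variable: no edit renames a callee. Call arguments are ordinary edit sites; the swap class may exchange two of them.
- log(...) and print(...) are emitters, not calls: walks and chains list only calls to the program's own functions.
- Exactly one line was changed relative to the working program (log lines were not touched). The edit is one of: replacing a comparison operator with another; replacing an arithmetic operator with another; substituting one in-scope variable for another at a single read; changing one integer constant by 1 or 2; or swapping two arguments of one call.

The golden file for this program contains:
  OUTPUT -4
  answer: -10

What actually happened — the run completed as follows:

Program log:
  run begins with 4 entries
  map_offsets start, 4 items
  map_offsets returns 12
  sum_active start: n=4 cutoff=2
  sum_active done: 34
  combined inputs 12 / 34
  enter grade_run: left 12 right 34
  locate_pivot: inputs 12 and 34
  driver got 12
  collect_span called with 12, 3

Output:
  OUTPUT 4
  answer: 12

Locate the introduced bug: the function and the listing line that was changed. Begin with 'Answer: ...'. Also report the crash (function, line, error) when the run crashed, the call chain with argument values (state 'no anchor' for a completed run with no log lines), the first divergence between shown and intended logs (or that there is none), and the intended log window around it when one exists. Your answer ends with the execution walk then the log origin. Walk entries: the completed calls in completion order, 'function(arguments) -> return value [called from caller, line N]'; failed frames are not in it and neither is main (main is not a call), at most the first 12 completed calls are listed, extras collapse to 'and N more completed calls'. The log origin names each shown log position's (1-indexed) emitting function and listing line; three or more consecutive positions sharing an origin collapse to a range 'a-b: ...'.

Answer: the defect is in grade_run at line 29.
Core observation: Log line 8 is where behavior first shows: 'locate_pivot: inputs 12 and 34' appears instead of 'locate_pivot: inputs 12 and -22'.
Call chain: main -> collect_span(12, 3) (called at line 46).
First divergence: at position 8 the run shows 'locate_pivot: inputs 12 and 34' where the working version logs 'locate_pivot: inputs 12 and -22'.
Intended log window:
  6: combined inputs 12 / 34
  7: enter grade_run: left 12 right 34
  8: locate_pivot: inputs 12 and -22
  9: driver got -10
Execution walk:
  map_offsets([2, 11, 12, 11]) -> 12  [called from main, line 41]
  sum_active([2, 11, 12, 11], 2) -> 34  [called from main, line 42]
  locate_pivot(12, 34) -> 12  [called from grade_run, line 29]
  grade_run(12, 34) -> 12  [called from main, line 44]
  collect_span(12, 3) -> 4  [called from main, line 46]
Log origins:
  1: emitted by main (line 40)
  2: emitted by map_offsets (line 2)
  3: emitted by map_offsets (line 7)
  4: emitted by sum_active (line 11)
  5: emitted by sum_active (line 16)
  6: emitted by main (line 43)
  7: emitted by grade_run (line 26)
  8: emitted by locate_pivot (line 20)
  9: emitted by main (line 45)
  10: emitted by collect_span (line 32)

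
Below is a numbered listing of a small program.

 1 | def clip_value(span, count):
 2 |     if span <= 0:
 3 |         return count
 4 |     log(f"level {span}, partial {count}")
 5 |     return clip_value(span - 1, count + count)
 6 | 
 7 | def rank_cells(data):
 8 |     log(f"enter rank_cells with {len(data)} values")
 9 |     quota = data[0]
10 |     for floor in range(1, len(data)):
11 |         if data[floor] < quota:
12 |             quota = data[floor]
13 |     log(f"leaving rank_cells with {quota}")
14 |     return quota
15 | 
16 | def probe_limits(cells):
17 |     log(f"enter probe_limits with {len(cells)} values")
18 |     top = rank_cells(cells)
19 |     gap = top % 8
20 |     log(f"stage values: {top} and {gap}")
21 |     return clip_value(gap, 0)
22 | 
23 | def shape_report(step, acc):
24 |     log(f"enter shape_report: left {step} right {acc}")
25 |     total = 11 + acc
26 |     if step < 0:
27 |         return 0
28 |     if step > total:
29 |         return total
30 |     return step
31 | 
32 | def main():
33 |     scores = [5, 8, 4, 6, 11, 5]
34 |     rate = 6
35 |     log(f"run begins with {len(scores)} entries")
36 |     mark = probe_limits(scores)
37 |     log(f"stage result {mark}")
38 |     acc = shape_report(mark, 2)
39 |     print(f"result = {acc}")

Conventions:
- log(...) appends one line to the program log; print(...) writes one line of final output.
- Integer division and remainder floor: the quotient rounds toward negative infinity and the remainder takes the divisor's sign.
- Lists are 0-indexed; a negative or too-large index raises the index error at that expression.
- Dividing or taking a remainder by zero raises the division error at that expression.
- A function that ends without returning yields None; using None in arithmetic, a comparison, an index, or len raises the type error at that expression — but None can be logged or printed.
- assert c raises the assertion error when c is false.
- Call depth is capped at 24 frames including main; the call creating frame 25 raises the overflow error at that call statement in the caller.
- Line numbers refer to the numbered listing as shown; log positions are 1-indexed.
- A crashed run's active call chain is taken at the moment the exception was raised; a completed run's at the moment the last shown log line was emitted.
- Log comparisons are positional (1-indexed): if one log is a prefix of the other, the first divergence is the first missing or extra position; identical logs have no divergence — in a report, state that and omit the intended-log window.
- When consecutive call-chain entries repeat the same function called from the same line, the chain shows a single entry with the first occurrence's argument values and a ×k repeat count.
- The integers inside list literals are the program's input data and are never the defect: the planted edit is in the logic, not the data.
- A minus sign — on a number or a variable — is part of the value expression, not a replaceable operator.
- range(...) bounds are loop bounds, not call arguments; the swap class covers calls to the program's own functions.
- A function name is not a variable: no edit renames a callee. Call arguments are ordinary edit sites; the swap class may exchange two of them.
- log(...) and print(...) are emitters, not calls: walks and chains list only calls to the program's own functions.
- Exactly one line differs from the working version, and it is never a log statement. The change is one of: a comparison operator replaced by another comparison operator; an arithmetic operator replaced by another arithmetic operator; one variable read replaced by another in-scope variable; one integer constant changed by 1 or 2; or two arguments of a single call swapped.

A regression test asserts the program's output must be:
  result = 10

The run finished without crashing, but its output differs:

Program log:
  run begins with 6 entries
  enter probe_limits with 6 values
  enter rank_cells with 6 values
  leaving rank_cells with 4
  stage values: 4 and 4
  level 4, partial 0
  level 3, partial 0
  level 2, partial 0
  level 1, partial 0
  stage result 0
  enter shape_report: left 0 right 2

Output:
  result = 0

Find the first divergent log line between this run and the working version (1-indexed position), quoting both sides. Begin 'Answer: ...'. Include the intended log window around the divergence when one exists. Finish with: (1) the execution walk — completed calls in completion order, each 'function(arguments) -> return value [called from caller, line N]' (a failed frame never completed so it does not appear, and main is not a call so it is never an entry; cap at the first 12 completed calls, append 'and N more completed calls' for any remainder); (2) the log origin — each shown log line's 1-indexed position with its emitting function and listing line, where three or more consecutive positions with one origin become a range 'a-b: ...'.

Answer: position 7; shown 'level 3, partial 0' vs intended 'level 3, partial 4'.
Intended log window:
  5: stage values: 4 and 4
  6: level 4, partial 0
  7: level 3, partial 4
  8: level 2, partial 7
Execution walk:
  rank_cells([5, 8, 4, 6, 11, 5]) -> 4  [called from probe_limits, line 18]
  clip_value(0, 0) -> 0  [called from clip_value, line 5]
  clip_value(1, 0) -> 0  [called from clip_value, line 5]
  clip_value(2, 0) -> 0  [called from clip_value, line 5]
  clip_value(3, 0) -> 0  [called from clip_value, line 5]
  clip_value(4, 0) -> 0  [called from probe_limits, line 21]
  probe_limits([5, 8, 4, 6, 11, 5]) -> 0  [called from main, line 36]
  shape_report(0, 2) -> 0  [called from main, line 38]
Origin of each log line:
  1: logged in main at line 35
  2: logged in probe_limits at line 17
  3: logged in rank_cells at line 8
  4: logged in rank_cells at line 13
  5: logged in probe_limits at line 20
  6-9: logged in clip_value at line 4
  10: logged in main at line 37
  11: logged in shape_report at line 24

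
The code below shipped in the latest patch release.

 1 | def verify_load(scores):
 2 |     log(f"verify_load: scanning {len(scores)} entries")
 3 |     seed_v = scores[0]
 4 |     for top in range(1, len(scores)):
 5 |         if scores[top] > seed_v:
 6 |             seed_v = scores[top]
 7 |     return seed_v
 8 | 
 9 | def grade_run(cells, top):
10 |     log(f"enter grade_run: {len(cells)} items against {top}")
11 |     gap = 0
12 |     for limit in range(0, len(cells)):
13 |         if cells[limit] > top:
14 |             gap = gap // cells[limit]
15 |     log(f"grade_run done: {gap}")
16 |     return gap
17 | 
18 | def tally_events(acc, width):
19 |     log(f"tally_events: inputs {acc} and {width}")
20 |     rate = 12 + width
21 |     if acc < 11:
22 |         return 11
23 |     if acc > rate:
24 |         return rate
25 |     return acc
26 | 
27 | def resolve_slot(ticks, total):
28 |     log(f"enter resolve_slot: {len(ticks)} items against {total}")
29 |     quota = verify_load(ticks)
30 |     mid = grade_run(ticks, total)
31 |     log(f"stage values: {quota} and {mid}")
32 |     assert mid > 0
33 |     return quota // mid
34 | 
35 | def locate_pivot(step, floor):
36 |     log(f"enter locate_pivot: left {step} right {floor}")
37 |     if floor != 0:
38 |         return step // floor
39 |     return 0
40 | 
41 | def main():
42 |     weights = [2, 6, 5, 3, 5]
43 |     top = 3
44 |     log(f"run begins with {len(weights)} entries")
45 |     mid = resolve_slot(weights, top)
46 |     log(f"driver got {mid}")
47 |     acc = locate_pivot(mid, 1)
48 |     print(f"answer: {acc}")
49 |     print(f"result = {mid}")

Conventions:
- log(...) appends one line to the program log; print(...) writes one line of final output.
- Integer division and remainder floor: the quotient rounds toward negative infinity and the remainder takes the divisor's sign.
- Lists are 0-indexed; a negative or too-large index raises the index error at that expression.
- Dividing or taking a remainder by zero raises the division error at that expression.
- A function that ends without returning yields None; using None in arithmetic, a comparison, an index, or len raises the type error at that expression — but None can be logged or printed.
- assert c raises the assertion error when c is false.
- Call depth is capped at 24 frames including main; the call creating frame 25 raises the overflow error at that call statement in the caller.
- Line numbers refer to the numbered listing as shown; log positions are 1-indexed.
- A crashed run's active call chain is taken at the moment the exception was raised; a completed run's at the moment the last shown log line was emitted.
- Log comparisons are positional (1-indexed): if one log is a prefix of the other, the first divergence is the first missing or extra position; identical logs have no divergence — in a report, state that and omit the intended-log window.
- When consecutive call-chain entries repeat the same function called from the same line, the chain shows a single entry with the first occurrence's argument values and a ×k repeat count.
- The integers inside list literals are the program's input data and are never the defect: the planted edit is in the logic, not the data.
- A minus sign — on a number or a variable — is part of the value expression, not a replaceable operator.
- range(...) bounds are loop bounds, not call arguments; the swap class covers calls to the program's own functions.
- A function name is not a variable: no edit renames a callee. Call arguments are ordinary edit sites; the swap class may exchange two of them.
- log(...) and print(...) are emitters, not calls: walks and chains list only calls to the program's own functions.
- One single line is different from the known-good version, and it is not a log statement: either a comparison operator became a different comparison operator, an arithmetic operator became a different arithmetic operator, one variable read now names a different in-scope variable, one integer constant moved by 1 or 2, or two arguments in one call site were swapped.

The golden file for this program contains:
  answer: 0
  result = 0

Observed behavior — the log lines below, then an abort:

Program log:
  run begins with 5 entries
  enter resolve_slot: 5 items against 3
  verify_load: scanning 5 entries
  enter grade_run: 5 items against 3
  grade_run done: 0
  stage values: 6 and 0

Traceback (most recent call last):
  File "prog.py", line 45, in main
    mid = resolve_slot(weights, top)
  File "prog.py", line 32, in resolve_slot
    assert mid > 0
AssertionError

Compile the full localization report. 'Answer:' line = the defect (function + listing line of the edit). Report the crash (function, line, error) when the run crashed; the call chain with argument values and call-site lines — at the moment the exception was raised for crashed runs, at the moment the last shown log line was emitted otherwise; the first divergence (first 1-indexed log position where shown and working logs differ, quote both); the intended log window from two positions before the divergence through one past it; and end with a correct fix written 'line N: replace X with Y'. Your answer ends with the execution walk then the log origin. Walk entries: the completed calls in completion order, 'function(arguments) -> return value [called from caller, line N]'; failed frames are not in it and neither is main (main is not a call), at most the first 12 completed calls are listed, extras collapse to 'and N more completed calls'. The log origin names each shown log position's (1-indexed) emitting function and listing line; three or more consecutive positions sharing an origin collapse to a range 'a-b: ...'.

Answer: the defect is in grade_run at line 14.
Key observation: At log position 5 the runs split — shown 'grade_run done: 0', but the working version logs 'grade_run done: 16'.
Crash: resolve_slot, line 32, AssertionError.
Call chain: main -> resolve_slot([2, 6, 5, 3, 5], 3) (called at line 45).
First divergence: position 5 — the shown line 'grade_run done: 0' should read 'grade_run done: 16'.
Intended log window:
  3: verify_load: scanning 5 entries
  4: enter grade_run: 5 items against 3
  5: grade_run done: 16
  6: stage values: 6 and 16
Execution walk:
  verify_load([2, 6, 5, 3, 5]) -> 6  [called from resolve_slot, line 29]
  grade_run([2, 6, 5, 3, 5], 3) -> 0  [called from resolve_slot, line 30]
Log origins:
  1: from main, line 44
  2: from resolve_slot, line 28
  3: from verify_load, line 2
  4: from grade_run, line 10
  5: from grade_run, line 15
  6: from resolve_slot, line 31
A correct fix: line 14: replace `//` with `+`.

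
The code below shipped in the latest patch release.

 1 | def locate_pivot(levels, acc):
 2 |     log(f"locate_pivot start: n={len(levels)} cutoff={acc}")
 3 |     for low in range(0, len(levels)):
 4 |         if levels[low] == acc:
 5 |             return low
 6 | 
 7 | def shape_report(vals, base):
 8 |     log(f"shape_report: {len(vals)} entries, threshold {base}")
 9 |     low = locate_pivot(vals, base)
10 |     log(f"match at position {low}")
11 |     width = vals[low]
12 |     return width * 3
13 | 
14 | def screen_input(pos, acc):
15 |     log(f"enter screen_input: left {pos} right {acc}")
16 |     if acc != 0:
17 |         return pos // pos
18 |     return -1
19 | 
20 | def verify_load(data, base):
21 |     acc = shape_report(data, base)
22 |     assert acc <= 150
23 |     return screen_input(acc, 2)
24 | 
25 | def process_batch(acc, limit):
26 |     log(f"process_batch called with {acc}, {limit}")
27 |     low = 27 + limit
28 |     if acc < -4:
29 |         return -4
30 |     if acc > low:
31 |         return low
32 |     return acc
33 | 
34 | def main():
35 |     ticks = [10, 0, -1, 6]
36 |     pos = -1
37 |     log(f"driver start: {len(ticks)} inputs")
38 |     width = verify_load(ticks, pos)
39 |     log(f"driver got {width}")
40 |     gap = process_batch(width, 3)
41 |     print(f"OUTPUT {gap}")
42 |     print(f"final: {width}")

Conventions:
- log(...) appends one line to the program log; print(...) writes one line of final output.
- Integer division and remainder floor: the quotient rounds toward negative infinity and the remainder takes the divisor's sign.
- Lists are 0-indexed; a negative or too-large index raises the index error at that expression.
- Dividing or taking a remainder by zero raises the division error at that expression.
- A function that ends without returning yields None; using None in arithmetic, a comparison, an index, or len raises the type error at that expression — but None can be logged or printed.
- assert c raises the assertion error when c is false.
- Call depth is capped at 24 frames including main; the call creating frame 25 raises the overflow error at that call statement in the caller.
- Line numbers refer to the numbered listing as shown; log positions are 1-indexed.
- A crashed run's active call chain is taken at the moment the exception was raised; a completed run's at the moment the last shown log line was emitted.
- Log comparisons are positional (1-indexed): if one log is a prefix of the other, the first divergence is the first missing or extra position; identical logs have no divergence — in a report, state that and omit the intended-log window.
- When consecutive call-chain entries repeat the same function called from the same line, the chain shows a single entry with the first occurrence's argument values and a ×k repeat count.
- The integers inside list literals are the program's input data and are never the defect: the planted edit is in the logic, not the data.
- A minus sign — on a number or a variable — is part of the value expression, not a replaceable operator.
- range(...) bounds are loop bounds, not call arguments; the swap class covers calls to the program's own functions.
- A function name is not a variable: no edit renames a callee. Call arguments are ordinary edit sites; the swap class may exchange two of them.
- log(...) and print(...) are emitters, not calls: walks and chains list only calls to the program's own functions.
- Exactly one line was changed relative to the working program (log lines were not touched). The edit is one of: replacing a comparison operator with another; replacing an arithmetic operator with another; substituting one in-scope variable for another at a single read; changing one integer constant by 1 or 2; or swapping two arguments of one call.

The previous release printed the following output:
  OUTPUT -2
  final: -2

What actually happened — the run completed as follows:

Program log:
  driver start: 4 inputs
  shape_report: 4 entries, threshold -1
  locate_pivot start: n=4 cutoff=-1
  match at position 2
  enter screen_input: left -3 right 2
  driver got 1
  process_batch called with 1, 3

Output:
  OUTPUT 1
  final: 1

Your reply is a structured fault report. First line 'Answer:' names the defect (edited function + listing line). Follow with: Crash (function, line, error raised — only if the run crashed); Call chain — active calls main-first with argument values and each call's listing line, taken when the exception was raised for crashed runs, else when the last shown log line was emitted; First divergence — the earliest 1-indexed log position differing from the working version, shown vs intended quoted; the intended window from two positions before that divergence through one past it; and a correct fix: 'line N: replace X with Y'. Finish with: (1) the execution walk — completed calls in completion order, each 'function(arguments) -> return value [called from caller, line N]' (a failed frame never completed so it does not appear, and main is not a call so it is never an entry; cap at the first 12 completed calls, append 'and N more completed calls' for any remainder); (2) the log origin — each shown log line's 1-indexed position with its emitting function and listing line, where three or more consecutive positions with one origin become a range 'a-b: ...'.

Answer: the defect is in screen_input at line 17.
Key fact: At log position 6 the runs split — shown 'driver got 1', but the working version logs 'driver got -2'.
Call chain: main -> process_batch(1, 3) (called at line 40).
First divergence: position 6 — shown 'driver got 1', intended 'driver got -2'.
Intended log window:
  4: match at position 2
  5: enter screen_input: left -3 right 2
  6: driver got -2
  7: process_batch called with -2, 3
Execution walk:
  locate_pivot([10, 0, -1, 6], -1) -> 2  [called from shape_report, line 9]
  shape_report([10, 0, -1, 6], -1) -> -3  [called from verify_load, line 21]
  screen_input(-3, 2) -> 1  [called from verify_load, line 23]
  verify_load([10, 0, -1, 6], -1) -> 1  [called from main, line 38]
  process_batch(1, 3) -> 1  [called from main, line 40]
Origin of each log line:
  1: logged in main at line 37
  2: logged in shape_report at line 8
  3: logged in locate_pivot at line 2
  4: logged in shape_report at line 10
  5: logged in screen_input at line 15
  6: logged in main at line 39
  7: logged in process_batch at line 26
A correct fix: line 17: replace `pos // pos` with `pos // acc`.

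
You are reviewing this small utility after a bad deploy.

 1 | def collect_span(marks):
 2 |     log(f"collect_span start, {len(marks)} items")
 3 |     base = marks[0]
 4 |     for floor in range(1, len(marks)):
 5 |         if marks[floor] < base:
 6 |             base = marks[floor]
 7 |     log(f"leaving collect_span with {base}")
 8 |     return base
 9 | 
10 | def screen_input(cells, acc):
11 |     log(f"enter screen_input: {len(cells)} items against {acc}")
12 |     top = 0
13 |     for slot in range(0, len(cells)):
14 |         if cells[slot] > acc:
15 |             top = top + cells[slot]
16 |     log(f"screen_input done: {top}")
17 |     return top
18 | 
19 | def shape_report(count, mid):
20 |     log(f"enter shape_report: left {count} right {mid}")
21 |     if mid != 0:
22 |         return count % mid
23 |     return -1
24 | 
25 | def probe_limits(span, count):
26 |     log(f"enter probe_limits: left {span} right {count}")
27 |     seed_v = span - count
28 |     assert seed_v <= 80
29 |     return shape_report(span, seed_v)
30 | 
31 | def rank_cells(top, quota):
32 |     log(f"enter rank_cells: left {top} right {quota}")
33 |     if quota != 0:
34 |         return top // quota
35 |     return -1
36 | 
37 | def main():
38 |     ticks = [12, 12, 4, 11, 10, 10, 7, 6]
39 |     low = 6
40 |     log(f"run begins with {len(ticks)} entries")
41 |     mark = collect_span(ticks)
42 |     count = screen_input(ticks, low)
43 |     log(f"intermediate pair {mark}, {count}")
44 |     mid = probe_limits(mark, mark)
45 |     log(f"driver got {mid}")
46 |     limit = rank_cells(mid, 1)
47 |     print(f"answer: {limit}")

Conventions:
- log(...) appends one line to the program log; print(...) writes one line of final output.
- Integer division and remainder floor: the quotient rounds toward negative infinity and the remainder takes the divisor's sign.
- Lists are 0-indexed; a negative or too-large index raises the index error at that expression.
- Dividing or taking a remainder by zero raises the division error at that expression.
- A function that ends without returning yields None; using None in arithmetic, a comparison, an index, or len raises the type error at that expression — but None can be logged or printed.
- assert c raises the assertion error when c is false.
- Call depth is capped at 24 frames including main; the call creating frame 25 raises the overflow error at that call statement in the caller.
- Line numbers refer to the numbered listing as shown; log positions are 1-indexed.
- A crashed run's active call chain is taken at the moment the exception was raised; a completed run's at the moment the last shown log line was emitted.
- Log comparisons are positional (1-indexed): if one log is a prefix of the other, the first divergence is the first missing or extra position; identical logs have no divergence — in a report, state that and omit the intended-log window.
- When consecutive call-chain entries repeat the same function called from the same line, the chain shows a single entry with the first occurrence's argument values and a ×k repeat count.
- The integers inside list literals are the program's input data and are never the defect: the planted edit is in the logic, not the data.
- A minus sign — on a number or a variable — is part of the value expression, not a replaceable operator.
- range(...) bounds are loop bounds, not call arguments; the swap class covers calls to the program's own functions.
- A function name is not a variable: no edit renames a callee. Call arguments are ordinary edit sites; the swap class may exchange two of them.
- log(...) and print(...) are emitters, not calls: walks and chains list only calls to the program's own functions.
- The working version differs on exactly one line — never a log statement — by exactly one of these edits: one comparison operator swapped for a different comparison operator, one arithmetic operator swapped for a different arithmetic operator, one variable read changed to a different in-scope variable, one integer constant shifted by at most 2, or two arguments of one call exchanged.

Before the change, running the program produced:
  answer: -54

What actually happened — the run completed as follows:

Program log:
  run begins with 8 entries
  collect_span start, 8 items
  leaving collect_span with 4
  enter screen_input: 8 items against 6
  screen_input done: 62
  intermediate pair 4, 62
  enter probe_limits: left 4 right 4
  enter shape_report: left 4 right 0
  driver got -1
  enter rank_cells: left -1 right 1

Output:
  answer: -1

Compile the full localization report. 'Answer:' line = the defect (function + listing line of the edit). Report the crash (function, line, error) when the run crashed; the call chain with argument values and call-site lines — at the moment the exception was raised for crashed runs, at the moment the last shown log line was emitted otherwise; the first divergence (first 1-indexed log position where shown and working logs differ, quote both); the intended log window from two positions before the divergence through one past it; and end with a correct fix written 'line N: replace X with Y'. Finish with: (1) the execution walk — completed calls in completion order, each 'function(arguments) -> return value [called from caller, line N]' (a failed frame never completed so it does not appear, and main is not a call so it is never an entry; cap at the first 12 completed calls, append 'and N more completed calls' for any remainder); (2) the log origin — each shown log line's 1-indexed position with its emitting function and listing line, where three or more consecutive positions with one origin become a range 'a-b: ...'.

Answer: the defect is in main at line 44.
Core observation: Position 7 is the first bad log line: 'enter probe_limits: left 4 right 4' should read 'enter probe_limits: left 4 right 62'.
Call chain: main -> rank_cells(-1, 1) (called at line 46).
First divergence: at position 7 the run shows 'enter probe_limits: left 4 right 4' where the working version logs 'enter probe_limits: left 4 right 62'.
Intended log window:
  5: screen_input done: 62
  6: intermediate pair 4, 62
  7: enter probe_limits: left 4 right 62
  8: enter shape_report: left 4 right -58
Execution walk:
  collect_span([12, 12, 4, 11, 10, 10, 7, 6]) -> 4  [called from main, line 41]
  screen_input([12, 12, 4, 11, 10, 10, 7, 6], 6) -> 62  [called from main, line 42]
  shape_report(4, 0) -> -1  [called from probe_limits, line 29]
  probe_limits(4, 4) -> -1  [called from main, line 44]
  rank_cells(-1, 1) -> -1  [called from main, line 46]
Log line origins:
  1: emitted by main (line 40)
  2: emitted by collect_span (line 2)
  3: emitted by collect_span (line 7)
  4: emitted by screen_input (line 11)
  5: emitted by screen_input (line 16)
  6: emitted by main (line 43)
  7: emitted by probe_limits (line 26)
  8: emitted by shape_report (line 20)
  9: emitted by main (line 45)
  10: emitted by rank_cells (line 32)
A correct fix: line 44: replace `probe_limits(mark, mark)` with `probe_limits(mark, count)`.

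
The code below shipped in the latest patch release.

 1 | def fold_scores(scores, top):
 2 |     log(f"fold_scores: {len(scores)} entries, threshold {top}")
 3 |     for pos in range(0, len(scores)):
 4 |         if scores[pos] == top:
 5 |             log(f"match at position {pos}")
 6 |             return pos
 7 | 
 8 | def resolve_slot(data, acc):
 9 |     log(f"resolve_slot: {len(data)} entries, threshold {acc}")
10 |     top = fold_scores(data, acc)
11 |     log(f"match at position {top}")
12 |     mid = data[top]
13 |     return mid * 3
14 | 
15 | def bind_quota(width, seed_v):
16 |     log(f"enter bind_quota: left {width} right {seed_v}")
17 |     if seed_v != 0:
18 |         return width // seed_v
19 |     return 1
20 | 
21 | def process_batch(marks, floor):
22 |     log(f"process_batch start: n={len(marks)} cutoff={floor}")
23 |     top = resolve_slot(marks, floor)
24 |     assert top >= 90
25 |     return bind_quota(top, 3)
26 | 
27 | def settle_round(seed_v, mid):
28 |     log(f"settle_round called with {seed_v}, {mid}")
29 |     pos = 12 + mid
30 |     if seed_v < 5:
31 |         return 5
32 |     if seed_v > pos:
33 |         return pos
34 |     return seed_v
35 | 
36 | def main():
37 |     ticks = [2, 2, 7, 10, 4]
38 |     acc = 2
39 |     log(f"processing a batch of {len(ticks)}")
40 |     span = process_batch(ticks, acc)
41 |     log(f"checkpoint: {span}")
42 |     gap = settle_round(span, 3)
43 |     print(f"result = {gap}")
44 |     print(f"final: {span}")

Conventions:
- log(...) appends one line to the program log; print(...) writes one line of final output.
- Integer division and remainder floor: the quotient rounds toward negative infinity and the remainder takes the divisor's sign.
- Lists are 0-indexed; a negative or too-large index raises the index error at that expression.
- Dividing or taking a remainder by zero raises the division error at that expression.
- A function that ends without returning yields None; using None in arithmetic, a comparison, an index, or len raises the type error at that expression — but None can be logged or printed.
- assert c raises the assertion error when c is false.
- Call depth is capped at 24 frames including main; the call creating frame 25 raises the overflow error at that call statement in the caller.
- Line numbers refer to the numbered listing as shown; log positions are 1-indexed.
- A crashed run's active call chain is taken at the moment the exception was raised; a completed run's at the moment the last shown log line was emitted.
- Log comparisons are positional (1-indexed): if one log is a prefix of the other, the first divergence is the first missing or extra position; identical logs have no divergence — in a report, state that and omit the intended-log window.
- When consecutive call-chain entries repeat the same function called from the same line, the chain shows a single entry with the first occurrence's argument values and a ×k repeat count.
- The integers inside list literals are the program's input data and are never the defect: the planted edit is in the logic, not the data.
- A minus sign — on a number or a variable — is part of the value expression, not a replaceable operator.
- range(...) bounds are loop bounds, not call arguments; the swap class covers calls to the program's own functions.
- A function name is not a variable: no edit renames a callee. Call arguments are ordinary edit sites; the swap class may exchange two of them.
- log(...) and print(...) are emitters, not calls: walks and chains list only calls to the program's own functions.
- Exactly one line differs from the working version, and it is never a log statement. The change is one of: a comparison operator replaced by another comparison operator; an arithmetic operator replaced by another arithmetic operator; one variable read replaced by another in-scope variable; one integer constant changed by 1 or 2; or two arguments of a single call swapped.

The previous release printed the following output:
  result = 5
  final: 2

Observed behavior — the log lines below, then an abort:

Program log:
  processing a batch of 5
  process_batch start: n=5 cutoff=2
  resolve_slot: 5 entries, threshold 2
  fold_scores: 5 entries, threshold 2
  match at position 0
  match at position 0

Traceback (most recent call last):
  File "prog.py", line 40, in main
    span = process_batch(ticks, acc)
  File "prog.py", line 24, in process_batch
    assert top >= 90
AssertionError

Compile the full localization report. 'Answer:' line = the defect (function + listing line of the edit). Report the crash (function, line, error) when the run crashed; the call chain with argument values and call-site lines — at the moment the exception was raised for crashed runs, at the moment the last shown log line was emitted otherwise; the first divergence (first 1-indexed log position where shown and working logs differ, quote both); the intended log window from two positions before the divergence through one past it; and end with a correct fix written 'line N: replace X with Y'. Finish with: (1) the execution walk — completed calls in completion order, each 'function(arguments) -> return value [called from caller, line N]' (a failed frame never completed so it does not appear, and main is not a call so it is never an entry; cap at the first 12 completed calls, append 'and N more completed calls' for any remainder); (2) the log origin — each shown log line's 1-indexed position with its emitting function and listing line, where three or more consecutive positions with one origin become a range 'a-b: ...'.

Answer: the defect is in process_batch at line 24.
Key observation: Only 6 log lines were emitted before the run died; the intended continuation was 'enter bind_quota: left 6 right 3'.
Crash: process_batch, line 24, AssertionError.
Call chain: main -> process_batch([2, 2, 7, 10, 4], 2) (called at line 40).
First divergence: position 7 — the faulty run's log ends after 6 lines; the working version continues with 'enter bind_quota: left 6 right 3'.
Intended log window:
  5: match at position 0
  6: match at position 0
  7: enter bind_quota: left 6 right 3
  8: checkpoint: 2
Execution walk:
  fold_scores([2, 2, 7, 10, 4], 2) -> 0  [called from resolve_slot, line 10]
  resolve_slot([2, 2, 7, 10, 4], 2) -> 6  [called from process_batch, line 23]
Origin of each log line:
  1: emitted by main (line 39)
  2: emitted by process_batch (line 22)
  3: emitted by resolve_slot (line 9)
  4: emitted by fold_scores (line 2)
  5: emitted by fold_scores (line 5)
  6: emitted by resolve_slot (line 11)
A correct fix: line 24: replace `>=` with `<=`.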